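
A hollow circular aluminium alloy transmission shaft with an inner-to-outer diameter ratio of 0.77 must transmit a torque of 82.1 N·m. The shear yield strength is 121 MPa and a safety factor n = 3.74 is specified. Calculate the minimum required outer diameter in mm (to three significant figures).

τ_allow = 121/3.74 = 32.35 MPa.
For a hollow shaft τ = 16T/[πd_o³(1−k⁴)] with k = 0.77, so 1−k⁴ = 0.6485.
d_o³ = 16T/[π τ_allow (1−k⁴)] = 16×82100/(π×32.35×0.6485) = 19930 mm³.
d_o = 27.11 mm.

d_o = 27.1 mm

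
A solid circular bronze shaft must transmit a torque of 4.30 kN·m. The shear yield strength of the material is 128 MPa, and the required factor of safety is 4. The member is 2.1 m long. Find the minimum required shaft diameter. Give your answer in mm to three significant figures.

Allowable shear stress τ_allow = 128/4 = 32.00 MPa.
For a solid shaft τ = 16T/(πd³), so d³ = 16T/(π τ_allow) = 16×4300000/(π×32.00) = 684400 mm³.
d = (684400)^(1/3) = 88.12 mm.

d = 88.1 mm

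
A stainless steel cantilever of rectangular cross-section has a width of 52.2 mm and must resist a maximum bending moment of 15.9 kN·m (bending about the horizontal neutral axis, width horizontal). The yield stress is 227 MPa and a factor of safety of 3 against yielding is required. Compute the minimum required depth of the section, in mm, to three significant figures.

σ_allow = 227/3 = 75.67 MPa.
For a rectangular section σ = 6M/(bh²), so h² = 6M/(b σ_allow) = 6×1.5900×10^7/(52.2×75.67) = 24150 mm².
h = 155.4 mm.

h = 155 mm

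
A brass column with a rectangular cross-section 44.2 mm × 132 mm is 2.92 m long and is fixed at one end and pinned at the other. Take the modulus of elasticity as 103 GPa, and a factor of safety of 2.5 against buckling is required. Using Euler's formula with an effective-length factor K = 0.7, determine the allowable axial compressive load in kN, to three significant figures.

P_allow = 92.4 kN

Buckling occurs about the weak axis: I_min = h·b³/12 = 132×44.2³/12 = 949900 mm⁴ (b = 44.2 mm is the smaller dimension).
Effective length L_e = KL = 0.7×2.92 m = 2044 mm.
Euler critical load P_cr = π²EI/L_e² = π²×103000×949900/2044² = 231100 N.
P_allow = P_cr/n = 231100/2.5 = 92450 N.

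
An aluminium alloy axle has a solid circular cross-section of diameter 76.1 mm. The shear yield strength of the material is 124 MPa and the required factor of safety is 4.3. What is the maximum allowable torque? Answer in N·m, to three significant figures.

T_allow = 2500 N·m

τ_allow = 124/4.3 = 28.84 MPa.
For a solid shaft T_allow = τ_allow·πd³/16; πd³/16 = π×76.1³/16 = 86530 mm³.
T_allow = 28.84×86530 = 2.495×10^6 N·mm = 2495 N·m.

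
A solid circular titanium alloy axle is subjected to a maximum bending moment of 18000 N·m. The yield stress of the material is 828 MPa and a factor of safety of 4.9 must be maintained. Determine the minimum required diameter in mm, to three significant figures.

d = 103 mm

σ_allow = 828/4.9 = 169.0 MPa.
For a solid circular section σ = 32M/(πd³), so d³ = 32M/(π σ_allow) = 32×1.8000×10^7/(π×169.0) = 1.085×10^6 mm³.
d = 102.8 mm.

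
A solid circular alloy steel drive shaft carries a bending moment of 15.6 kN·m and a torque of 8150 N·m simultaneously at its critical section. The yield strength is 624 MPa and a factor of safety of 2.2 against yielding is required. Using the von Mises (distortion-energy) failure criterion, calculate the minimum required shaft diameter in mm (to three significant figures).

d = 85.0 mm

σ_allow = σ_y/n = 624/2.2 = 283.6 MPa.
For a solid shaft σ_b = 32M/(πd³) and τ = 16T/(πd³), so the von Mises stress is σ' = (16/πd³)·√(4M²+3T²).
√(4M²+3T²) = √(4×(1.560×10^7)² + 3×(8.150×10^6)²) = 3.424×10^7 N·mm.
d³ = 16×3.424×10^7/(π×283.6) = 614900 mm³.
d = 85.04 mm.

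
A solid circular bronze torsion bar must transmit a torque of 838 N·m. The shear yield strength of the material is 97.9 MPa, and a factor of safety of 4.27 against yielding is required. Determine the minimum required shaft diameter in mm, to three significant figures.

Allowable shear stress τ_allow = 97.9/4.27 = 22.93 MPa.
For a solid shaft τ = 16T/(πd³), so d³ = 16T/(π τ_allow) = 16×838000/(π×22.93) = 186100 mm³.
d = (186100)^(1/3) = 57.10 mm.

d = 57.1 mm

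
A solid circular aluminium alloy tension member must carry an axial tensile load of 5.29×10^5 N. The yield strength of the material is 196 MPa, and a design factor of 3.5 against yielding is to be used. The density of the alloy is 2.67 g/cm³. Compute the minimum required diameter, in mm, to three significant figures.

d = 110 mm

Allowable stress σ_allow = 196/3.5 = 56.00 MPa.
Required area A = F/σ_allow = 529000/56.00 = 9446 mm².
A = πd²/4 → d = √(4A/π) = 109.7 mm.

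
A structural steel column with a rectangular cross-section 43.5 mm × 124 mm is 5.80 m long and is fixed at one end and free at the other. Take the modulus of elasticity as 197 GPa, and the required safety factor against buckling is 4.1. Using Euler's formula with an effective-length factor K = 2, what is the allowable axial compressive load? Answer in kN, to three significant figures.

Buckling occurs about the weak axis: I_min = h·b³/12 = 124×43.5³/12 = 850600 mm⁴ (b = 43.5 mm is the smaller dimension).
Effective length L_e = KL = 2×5.80 m = 11600 mm.
Euler critical load P_cr = π²EI/L_e² = π²×197000×850600/11600² = 12290 N.
P_allow = P_cr/n = 12290/4.1 = 2998 N.

P_allow = 3.00 kN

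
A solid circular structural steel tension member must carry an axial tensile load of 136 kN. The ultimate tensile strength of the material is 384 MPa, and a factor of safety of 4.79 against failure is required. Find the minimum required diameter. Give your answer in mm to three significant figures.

Allowable stress σ_allow = 384/4.79 = 80.17 MPa.
Required area A = F/σ_allow = 136000/80.17 = 1696 mm².
A = πd²/4 → d = √(4A/π) = 46.48 mm.

d = 46.5 mm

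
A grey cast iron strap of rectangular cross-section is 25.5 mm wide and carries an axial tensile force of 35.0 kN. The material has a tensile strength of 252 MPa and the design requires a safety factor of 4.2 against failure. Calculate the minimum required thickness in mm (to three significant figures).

t = 22.9 mm

σ_allow = 252/4.2 = 60.00 MPa.
Required area A = F/σ_allow = 35000/60.00 = 583.3 mm².
t = A/w = 583.3/25.5 = 22.88 mm.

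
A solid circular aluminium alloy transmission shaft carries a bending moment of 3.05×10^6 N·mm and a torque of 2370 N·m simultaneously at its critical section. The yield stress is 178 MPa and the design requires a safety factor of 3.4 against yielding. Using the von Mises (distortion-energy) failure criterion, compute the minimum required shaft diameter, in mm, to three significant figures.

d = 89.4 mm

σ_allow = σ_y/n = 178/3.4 = 52.35 MPa.
For a solid shaft σ_b = 32M/(πd³) and τ = 16T/(πd³), so the von Mises stress is σ' = (16/πd³)·√(4M²+3T²).
√(4M²+3T²) = √(4×(3.050×10^6)² + 3×(2.370×10^6)²) = 7.353×10^6 N·mm.
d³ = 16×7.353×10^6/(π×52.35) = 715300 mm³.
d = 89.43 mm.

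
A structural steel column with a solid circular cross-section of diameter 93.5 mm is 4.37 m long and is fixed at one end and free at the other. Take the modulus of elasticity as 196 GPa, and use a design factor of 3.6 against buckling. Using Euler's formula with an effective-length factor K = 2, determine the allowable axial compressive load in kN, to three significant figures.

I = πd⁴/64 = π×93.5⁴/64 = 3.752×10^6 mm⁴.
Effective length L_e = KL = 2×4.37 m = 8740 mm.
Euler critical load P_cr = π²EI/L_e² = π²×196000×3.752×10^6/8740² = 95010 N.
P_allow = P_cr/n = 95010/3.6 = 26390 N.

P_allow = 26.4 kN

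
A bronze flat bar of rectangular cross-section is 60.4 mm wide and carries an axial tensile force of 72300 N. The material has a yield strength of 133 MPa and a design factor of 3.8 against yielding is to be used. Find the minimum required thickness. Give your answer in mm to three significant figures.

σ_allow = 133/3.8 = 35.00 MPa.
Required area A = F/σ_allow = 72300/35.00 = 2066 mm².
t = A/w = 2066/60.4 = 34.20 mm.

t = 34.2 mm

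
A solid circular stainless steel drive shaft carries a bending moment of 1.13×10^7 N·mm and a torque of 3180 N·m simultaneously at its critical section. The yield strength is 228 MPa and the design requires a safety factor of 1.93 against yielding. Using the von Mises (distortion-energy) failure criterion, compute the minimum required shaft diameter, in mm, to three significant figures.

σ_allow = σ_y/n = 228/1.93 = 118.1 MPa.
For a solid shaft σ_b = 32M/(πd³) and τ = 16T/(πd³), so the von Mises stress is σ' = (16/πd³)·√(4M²+3T²).
√(4M²+3T²) = √(4×(1.130×10^7)² + 3×(3.180×10^6)²) = 2.326×10^7 N·mm.
d³ = 16×2.326×10^7/(π×118.1) = 1.003×10^6 mm³.
d = 100.1 mm.

d = 100 mm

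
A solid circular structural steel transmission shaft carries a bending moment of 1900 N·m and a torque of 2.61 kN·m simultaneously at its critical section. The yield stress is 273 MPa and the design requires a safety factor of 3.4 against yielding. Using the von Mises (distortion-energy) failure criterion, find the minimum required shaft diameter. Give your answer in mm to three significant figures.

d = 72.1 mm

σ_allow = σ_y/n = 273/3.4 = 80.29 MPa.
For a solid shaft σ_b = 32M/(πd³) and τ = 16T/(πd³), so the von Mises stress is σ' = (16/πd³)·√(4M²+3T²).
√(4M²+3T²) = √(4×(1.900×10^6)² + 3×(2.610×10^6)²) = 5.906×10^6 N·mm.
d³ = 16×5.906×10^6/(π×80.29) = 374600 mm³.
d = 72.09 mm.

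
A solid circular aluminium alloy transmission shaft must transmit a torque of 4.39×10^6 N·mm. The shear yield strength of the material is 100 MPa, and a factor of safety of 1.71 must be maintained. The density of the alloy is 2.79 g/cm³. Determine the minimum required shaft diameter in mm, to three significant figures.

Allowable shear stress τ_allow = 100/1.71 = 58.48 MPa.
For a solid shaft τ = 16T/(πd³), so d³ = 16T/(π τ_allow) = 16×4390000/(π×58.48) = 382300 mm³.
d = (382300)^(1/3) = 72.58 mm.

d = 72.6 mm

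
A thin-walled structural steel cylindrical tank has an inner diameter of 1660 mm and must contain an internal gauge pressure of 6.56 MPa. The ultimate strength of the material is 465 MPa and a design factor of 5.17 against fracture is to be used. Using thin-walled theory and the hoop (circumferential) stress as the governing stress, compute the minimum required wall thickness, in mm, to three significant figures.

t = 60.5 mm

σ_allow = 465/5.17 = 89.94 MPa.
Hoop stress σ_h = pD/(2t), so t = pD/(2σ_allow) = 6.56×1660/(2×89.94) = 60.54 mm.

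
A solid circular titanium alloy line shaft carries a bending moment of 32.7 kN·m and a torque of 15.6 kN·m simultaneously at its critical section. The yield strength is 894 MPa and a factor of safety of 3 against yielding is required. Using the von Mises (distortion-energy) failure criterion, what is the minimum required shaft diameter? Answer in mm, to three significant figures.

d = 107 mm

σ_allow = σ_y/n = 894/3 = 298.0 MPa.
For a solid shaft σ_b = 32M/(πd³) and τ = 16T/(πd³), so the von Mises stress is σ' = (16/πd³)·√(4M²+3T²).
√(4M²+3T²) = √(4×(3.270×10^7)² + 3×(1.560×10^7)²) = 7.076×10^7 N·mm.
d³ = 16×7.076×10^7/(π×298.0) = 1.209×10^6 mm³.
d = 106.5 mm.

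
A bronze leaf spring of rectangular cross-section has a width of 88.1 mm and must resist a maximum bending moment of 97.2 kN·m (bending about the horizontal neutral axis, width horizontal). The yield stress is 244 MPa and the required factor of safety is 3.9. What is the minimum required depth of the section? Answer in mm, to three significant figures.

σ_allow = 244/3.9 = 62.56 MPa.
For a rectangular section σ = 6M/(bh²), so h² = 6M/(b σ_allow) = 6×9.7200×10^7/(88.1×62.56) = 105800 mm².
h = 325.3 mm.

h = 325 mm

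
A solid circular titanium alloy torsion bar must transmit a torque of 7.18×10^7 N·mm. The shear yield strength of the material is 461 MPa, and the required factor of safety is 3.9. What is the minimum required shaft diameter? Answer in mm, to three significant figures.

d = 146 mm

Allowable shear stress τ_allow = 461/3.9 = 118.2 MPa.
For a solid shaft τ = 16T/(πd³), so d³ = 16T/(π τ_allow) = 16×7.1800×10^7/(π×118.2) = 3.094×10^6 mm³.
d = (3.094×10^6)^(1/3) = 145.7 mm.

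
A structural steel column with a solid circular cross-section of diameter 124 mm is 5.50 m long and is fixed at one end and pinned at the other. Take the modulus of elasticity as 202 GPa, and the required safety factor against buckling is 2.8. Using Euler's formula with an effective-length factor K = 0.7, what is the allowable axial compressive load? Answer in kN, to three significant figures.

P_allow = 557 kN

I = πd⁴/64 = π×124⁴/64 = 1.161×10^7 mm⁴.
Effective length L_e = KL = 0.7×5.50 m = 3850 mm.
Euler critical load P_cr = π²EI/L_e² = π²×202000×1.161×10^7/3850² = 1.561×10^6 N.
P_allow = P_cr/n = 1.561×10^6/2.8 = 557500 N.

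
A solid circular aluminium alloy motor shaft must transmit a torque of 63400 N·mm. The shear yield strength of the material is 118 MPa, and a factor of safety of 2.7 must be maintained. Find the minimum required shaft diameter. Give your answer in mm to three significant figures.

d = 19.5 mm

Allowable shear stress τ_allow = 118/2.7 = 43.70 MPa.
For a solid shaft τ = 16T/(πd³), so d³ = 16T/(π τ_allow) = 16×63400/(π×43.70) = 7388 mm³.
d = (7388)^(1/3) = 19.48 mm.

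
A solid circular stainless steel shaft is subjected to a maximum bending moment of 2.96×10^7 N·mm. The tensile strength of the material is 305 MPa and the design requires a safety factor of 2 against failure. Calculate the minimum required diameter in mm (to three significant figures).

d = 126 mm

σ_allow = 305/2 = 152.5 MPa.
For a solid circular section σ = 32M/(πd³), so d³ = 32M/(π σ_allow) = 32×2.9600×10^7/(π×152.5) = 1.977×10^6 mm³.
d = 125.5 mm.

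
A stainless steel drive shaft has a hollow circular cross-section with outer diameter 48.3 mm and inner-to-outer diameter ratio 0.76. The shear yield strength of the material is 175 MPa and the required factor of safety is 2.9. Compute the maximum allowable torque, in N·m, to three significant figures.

T_allow = 890 N·m

τ_allow = 175/2.9 = 60.34 MPa.
For a hollow shaft T_allow = τ_allow·πd_o³(1−k⁴)/16 with 1−k⁴ = 0.6664, so πd_o³(1−k⁴)/16 = 14740 mm³.
T_allow = 60.34×14740 = 889700 N·mm = 889.7 N·m.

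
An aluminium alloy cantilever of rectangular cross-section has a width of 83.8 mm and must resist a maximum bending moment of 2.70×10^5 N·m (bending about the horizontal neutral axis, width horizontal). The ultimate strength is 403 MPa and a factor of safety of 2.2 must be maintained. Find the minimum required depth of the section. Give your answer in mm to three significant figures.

h = 325 mm

σ_allow = 403/2.2 = 183.2 MPa.
For a rectangular section σ = 6M/(bh²), so h² = 6M/(b σ_allow) = 6×2.7000×10^8/(83.8×183.2) = 105500 mm².
h = 324.9 mm.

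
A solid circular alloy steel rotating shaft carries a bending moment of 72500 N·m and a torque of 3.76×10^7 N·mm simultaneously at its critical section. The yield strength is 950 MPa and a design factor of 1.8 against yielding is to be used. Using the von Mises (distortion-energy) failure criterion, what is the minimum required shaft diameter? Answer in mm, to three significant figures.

d = 115 mm

σ_allow = σ_y/n = 950/1.8 = 527.8 MPa.
For a solid shaft σ_b = 32M/(πd³) and τ = 16T/(πd³), so the von Mises stress is σ' = (16/πd³)·√(4M²+3T²).
√(4M²+3T²) = √(4×(7.250×10^7)² + 3×(3.760×10^7)²) = 1.590×10^8 N·mm.
d³ = 16×1.590×10^8/(π×527.8) = 1.534×10^6 mm³.
d = 115.3 mm.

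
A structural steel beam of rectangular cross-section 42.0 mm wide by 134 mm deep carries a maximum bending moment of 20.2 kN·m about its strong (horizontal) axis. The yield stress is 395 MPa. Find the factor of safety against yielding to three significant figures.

Section modulus S = bh²/6 = 42.0×134²/6 = 125700 mm³.
σ = M/S = 2.0200×10^7/125700 = 160.7 MPa.
n = 395/160.7 = 2.458.

n = 2.46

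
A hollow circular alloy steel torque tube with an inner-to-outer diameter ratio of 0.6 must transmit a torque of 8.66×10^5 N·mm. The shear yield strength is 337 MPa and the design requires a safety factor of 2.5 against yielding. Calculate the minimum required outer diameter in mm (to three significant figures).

τ_allow = 337/2.5 = 134.8 MPa.
For a hollow shaft τ = 16T/[πd_o³(1−k⁴)] with k = 0.6, so 1−k⁴ = 0.8704.
d_o³ = 16T/[π τ_allow (1−k⁴)] = 16×866000/(π×134.8×0.8704) = 37590 mm³.
d_o = 33.50 mm.

d_o = 33.5 mm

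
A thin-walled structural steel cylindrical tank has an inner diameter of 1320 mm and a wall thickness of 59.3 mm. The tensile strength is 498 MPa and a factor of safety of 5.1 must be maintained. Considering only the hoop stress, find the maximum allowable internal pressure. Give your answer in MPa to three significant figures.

σ_allow = 498/5.1 = 97.65 MPa.
σ_h = pD/(2t) → p_allow = 2σ_allow t/D = 2×97.65×59.3/1320 = 8.773 MPa.

p_allow = 8.77 MPa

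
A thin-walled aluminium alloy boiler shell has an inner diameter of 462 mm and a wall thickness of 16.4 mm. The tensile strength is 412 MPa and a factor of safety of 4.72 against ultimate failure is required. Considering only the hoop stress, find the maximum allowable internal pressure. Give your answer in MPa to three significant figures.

σ_allow = 412/4.72 = 87.29 MPa.
σ_h = pD/(2t) → p_allow = 2σ_allow t/D = 2×87.29×16.4/462 = 6.197 MPa.

p_allow = 6.20 MPa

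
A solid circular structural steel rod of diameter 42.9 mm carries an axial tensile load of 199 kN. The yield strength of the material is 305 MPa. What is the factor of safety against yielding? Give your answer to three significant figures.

n = 2.22

A = πd²/4 = 1445 mm².
σ = F/A = 199000/1445 = 137.7 MPa.
n = 305/137.7 = 2.215.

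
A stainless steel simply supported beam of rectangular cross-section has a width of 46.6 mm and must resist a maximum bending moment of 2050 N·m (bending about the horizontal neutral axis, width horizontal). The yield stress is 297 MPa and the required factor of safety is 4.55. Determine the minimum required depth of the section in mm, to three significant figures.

σ_allow = 297/4.55 = 65.27 MPa.
For a rectangular section σ = 6M/(bh²), so h² = 6M/(b σ_allow) = 6×2050000/(46.6×65.27) = 4044 mm².
h = 63.59 mm.

h = 63.6 mm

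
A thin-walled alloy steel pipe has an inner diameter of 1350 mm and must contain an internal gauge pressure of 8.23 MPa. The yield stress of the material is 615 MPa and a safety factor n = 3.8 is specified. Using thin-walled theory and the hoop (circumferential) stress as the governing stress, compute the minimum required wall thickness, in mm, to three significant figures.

σ_allow = 615/3.8 = 161.8 MPa.
Hoop stress σ_h = pD/(2t), so t = pD/(2σ_allow) = 8.23×1350/(2×161.8) = 34.33 mm.

t = 34.3 mm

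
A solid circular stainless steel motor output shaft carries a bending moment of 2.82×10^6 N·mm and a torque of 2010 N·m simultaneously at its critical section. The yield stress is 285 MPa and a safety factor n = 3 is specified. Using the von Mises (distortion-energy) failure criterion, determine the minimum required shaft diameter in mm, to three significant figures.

d = 70.8 mm

σ_allow = σ_y/n = 285/3 = 95.00 MPa.
For a solid shaft σ_b = 32M/(πd³) and τ = 16T/(πd³), so the von Mises stress is σ' = (16/πd³)·√(4M²+3T²).
√(4M²+3T²) = √(4×(2.820×10^6)² + 3×(2.010×10^6)²) = 6.628×10^6 N·mm.
d³ = 16×6.628×10^6/(π×95.00) = 355300 mm³.
d = 70.83 mm.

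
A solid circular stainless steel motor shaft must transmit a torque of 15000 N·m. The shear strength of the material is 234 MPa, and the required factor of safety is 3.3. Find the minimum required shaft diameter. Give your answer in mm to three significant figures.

d = 103 mm

Allowable shear stress τ_allow = 234/3.3 = 70.91 MPa.
For a solid shaft τ = 16T/(πd³), so d³ = 16T/(π τ_allow) = 16×1.5000×10^7/(π×70.91) = 1.077×10^6 mm³.
d = (1.077×10^6)^(1/3) = 102.5 mm.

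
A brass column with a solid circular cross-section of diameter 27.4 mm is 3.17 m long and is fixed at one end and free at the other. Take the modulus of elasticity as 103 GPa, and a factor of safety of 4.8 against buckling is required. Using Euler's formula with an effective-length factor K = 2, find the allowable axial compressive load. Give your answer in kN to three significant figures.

P_allow = 0.146 kN

I = πd⁴/64 = π×27.4⁴/64 = 27670 mm⁴.
Effective length L_e = KL = 2×3.17 m = 6340 mm.
Euler critical load P_cr = π²EI/L_e² = π²×103000×27670/6340² = 699.7 N.
P_allow = P_cr/n = 699.7/4.8 = 145.8 N.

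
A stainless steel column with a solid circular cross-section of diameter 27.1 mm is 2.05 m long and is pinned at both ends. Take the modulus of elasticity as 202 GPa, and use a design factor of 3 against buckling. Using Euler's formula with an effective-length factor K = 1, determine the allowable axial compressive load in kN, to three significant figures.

I = πd⁴/64 = π×27.1⁴/64 = 26480 mm⁴.
Effective length L_e = KL = 1×2.05 m = 2050 mm.
Euler critical load P_cr = π²EI/L_e² = π²×202000×26480/2050² = 12560 N.
P_allow = P_cr/n = 12560/3 = 4187 N.

P_allow = 4.19 kN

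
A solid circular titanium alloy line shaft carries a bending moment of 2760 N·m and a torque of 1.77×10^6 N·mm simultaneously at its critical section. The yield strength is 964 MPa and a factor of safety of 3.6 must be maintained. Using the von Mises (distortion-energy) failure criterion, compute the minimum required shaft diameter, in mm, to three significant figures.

σ_allow = σ_y/n = 964/3.6 = 267.8 MPa.
For a solid shaft σ_b = 32M/(πd³) and τ = 16T/(πd³), so the von Mises stress is σ' = (16/πd³)·√(4M²+3T²).
√(4M²+3T²) = √(4×(2.760×10^6)² + 3×(1.770×10^6)²) = 6.314×10^6 N·mm.
d³ = 16×6.314×10^6/(π×267.8) = 120100 mm³.
d = 49.34 mm.

d = 49.3 mm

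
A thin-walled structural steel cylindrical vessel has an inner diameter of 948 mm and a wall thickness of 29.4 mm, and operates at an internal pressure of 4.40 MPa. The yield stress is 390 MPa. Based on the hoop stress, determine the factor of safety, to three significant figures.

n = 5.50

σ_h = pD/(2t) = 4.40×948/(2×29.4) = 70.94 MPa.
n = 390/70.94 = 5.498.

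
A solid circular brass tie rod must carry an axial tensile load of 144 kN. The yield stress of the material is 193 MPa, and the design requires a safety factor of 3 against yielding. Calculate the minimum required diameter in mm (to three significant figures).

d = 53.4 mm

Allowable stress σ_allow = 193/3 = 64.33 MPa.
Required area A = F/σ_allow = 144000/64.33 = 2238 mm².
A = πd²/4 → d = √(4A/π) = 53.38 mm.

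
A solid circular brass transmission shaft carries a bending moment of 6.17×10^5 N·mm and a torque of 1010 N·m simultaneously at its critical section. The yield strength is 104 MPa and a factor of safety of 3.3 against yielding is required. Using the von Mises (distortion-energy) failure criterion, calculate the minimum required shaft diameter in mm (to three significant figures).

σ_allow = σ_y/n = 104/3.3 = 31.52 MPa.
For a solid shaft σ_b = 32M/(πd³) and τ = 16T/(πd³), so the von Mises stress is σ' = (16/πd³)·√(4M²+3T²).
√(4M²+3T²) = √(4×(617000)² + 3×(1.010×10^6)²) = 2.141×10^6 N·mm.
d³ = 16×2.141×10^6/(π×31.52) = 346000 mm³.
d = 70.20 mm.

d = 70.2 mm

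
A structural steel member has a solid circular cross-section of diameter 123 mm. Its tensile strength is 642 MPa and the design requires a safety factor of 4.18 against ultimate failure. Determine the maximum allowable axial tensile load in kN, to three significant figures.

σ_allow = 642/4.18 = 153.6 MPa.
A = πd²/4 = π×123²/4 = 11880 mm².
F_allow = σ_allow × A = 153.6×11880 = 1.825×10^6 N.

F_allow = 1820 kN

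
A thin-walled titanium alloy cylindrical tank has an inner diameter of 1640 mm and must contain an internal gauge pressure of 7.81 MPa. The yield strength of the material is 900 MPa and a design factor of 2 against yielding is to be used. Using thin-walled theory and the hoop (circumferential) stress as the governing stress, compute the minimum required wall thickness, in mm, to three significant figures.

t = 14.2 mm

σ_allow = 900/2 = 450.0 MPa.
Hoop stress σ_h = pD/(2t), so t = pD/(2σ_allow) = 7.81×1640/(2×450.0) = 14.23 mm.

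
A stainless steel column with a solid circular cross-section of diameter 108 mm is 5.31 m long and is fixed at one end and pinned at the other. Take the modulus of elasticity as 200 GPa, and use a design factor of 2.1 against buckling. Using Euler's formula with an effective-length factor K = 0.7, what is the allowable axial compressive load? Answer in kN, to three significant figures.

P_allow = 454 kN

I = πd⁴/64 = π×108⁴/64 = 6.678×10^6 mm⁴.
Effective length L_e = KL = 0.7×5.31 m = 3717 mm.
Euler critical load P_cr = π²EI/L_e² = π²×200000×6.678×10^6/3717² = 954100 N.
P_allow = P_cr/n = 954100/2.1 = 454300 N.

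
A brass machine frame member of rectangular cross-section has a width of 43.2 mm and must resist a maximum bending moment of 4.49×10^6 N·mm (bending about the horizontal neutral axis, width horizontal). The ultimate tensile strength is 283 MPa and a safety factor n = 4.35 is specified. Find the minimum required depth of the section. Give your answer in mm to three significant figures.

h = 97.9 mm

σ_allow = 283/4.35 = 65.06 MPa.
For a rectangular section σ = 6M/(bh²), so h² = 6M/(b σ_allow) = 6×4490000/(43.2×65.06) = 9586 mm².
h = 97.91 mm.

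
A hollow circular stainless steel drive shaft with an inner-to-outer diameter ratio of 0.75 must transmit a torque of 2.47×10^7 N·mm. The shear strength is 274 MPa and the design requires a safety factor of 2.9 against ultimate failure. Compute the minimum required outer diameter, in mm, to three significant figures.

d_o = 125 mm

τ_allow = 274/2.9 = 94.48 MPa.
For a hollow shaft τ = 16T/[πd_o³(1−k⁴)] with k = 0.75, so 1−k⁴ = 0.6836.
d_o³ = 16T/[π τ_allow (1−k⁴)] = 16×2.4700×10^7/(π×94.48×0.6836) = 1.948×10^6 mm³.
d_o = 124.9 mm.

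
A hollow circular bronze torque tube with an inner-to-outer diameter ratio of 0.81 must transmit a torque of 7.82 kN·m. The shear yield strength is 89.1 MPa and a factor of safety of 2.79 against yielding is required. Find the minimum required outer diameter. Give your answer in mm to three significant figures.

d_o = 130 mm

τ_allow = 89.1/2.79 = 31.94 MPa.
For a hollow shaft τ = 16T/[πd_o³(1−k⁴)] with k = 0.81, so 1−k⁴ = 0.5695.
d_o³ = 16T/[π τ_allow (1−k⁴)] = 16×7820000/(π×31.94×0.5695) = 2.190×10^6 mm³.
d_o = 129.9 mm.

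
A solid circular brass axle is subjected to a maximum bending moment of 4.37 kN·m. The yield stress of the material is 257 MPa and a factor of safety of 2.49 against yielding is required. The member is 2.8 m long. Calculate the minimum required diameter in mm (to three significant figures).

σ_allow = 257/2.49 = 103.2 MPa.
For a solid circular section σ = 32M/(πd³), so d³ = 32M/(π σ_allow) = 32×4370000/(π×103.2) = 431300 mm³.
d = 75.55 mm.

d = 75.6 mm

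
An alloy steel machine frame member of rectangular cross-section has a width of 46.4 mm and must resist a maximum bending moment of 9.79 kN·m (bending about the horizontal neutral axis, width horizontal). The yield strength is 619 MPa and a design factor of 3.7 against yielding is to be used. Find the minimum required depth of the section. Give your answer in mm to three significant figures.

σ_allow = 619/3.7 = 167.3 MPa.
For a rectangular section σ = 6M/(bh²), so h² = 6M/(b σ_allow) = 6×9790000/(46.4×167.3) = 7567 mm².
h = 86.99 mm.

h = 87.0 mm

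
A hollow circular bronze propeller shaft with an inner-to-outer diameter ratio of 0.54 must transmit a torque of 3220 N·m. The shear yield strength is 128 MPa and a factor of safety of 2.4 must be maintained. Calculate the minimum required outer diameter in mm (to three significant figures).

τ_allow = 128/2.4 = 53.33 MPa.
For a hollow shaft τ = 16T/[πd_o³(1−k⁴)] with k = 0.54, so 1−k⁴ = 0.9150.
d_o³ = 16T/[π τ_allow (1−k⁴)] = 16×3220000/(π×53.33×0.9150) = 336100 mm³.
d_o = 69.52 mm.

d_o = 69.5 mm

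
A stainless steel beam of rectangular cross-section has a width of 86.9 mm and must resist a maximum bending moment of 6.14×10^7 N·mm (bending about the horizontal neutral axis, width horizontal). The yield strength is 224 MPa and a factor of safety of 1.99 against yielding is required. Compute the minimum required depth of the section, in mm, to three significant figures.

σ_allow = 224/1.99 = 112.6 MPa.
For a rectangular section σ = 6M/(bh²), so h² = 6M/(b σ_allow) = 6×6.1400×10^7/(86.9×112.6) = 37660 mm².
h = 194.1 mm.

h = 194 mm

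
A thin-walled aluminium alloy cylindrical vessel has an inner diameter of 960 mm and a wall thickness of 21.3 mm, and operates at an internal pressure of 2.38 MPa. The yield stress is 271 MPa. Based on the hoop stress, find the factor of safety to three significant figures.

σ_h = pD/(2t) = 2.38×960/(2×21.3) = 53.63 MPa.
n = 271/53.63 = 5.053.

n = 5.05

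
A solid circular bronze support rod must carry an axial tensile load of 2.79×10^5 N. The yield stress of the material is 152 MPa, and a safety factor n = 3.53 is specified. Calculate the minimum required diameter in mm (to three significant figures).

d = 90.8 mm

Allowable stress σ_allow = 152/3.53 = 43.06 MPa.
Required area A = F/σ_allow = 279000/43.06 = 6479 mm².
A = πd²/4 → d = √(4A/π) = 90.83 mm.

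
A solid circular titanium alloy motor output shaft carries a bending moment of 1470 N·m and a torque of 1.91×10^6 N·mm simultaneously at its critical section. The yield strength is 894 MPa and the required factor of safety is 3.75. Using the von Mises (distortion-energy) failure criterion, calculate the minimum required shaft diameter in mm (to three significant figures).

σ_allow = σ_y/n = 894/3.75 = 238.4 MPa.
For a solid shaft σ_b = 32M/(πd³) and τ = 16T/(πd³), so the von Mises stress is σ' = (16/πd³)·√(4M²+3T²).
√(4M²+3T²) = √(4×(1.470×10^6)² + 3×(1.910×10^6)²) = 4.426×10^6 N·mm.
d³ = 16×4.426×10^6/(π×238.4) = 94550 mm³.
d = 45.56 mm.

d = 45.6 mm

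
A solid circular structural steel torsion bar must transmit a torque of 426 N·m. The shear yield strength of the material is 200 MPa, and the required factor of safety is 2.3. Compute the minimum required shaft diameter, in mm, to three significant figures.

d = 29.2 mm

Allowable shear stress τ_allow = 200/2.3 = 86.96 MPa.
For a solid shaft τ = 16T/(πd³), so d³ = 16T/(π τ_allow) = 16×426000/(π×86.96) = 24950 mm³.
d = (24950)^(1/3) = 29.22 mm.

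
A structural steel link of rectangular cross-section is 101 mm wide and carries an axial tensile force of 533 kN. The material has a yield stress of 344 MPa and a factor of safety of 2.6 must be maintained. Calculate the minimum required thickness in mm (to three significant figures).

σ_allow = 344/2.6 = 132.3 MPa.
Required area A = F/σ_allow = 533000/132.3 = 4028 mm².
t = A/w = 4028/101 = 39.89 mm.

t = 39.9 mm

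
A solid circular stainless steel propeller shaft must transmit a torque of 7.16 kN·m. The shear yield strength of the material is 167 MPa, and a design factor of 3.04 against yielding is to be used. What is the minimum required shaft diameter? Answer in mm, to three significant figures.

d = 87.2 mm

Allowable shear stress τ_allow = 167/3.04 = 54.93 MPa.
For a solid shaft τ = 16T/(πd³), so d³ = 16T/(π τ_allow) = 16×7160000/(π×54.93) = 663800 mm³.
d = (663800)^(1/3) = 87.23 mm.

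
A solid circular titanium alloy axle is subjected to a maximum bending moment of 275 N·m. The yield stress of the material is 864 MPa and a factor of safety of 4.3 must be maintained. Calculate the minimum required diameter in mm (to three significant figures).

d = 24.1 mm

σ_allow = 864/4.3 = 200.9 MPa.
For a solid circular section σ = 32M/(πd³), so d³ = 32M/(π σ_allow) = 32×275000/(π×200.9) = 13940 mm³.
d = 24.07 mm.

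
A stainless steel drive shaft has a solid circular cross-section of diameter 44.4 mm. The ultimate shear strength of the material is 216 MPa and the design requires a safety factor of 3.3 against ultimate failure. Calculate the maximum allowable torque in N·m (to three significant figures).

T_allow = 1120 N·m

τ_allow = 216/3.3 = 65.45 MPa.
For a solid shaft T_allow = τ_allow·πd³/16; πd³/16 = π×44.4³/16 = 17190 mm³.
T_allow = 65.45×17190 = 1.125×10^6 N·mm = 1125 N·m.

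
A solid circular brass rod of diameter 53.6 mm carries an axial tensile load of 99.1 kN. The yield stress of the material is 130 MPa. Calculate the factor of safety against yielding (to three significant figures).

A = πd²/4 = 2256 mm².
σ = F/A = 99100/2256 = 43.92 MPa.
n = 130/43.92 = 2.960.

n = 2.96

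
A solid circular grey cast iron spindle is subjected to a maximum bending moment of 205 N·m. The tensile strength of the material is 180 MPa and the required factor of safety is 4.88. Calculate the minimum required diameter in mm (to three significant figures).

d = 38.4 mm

σ_allow = 180/4.88 = 36.89 MPa.
For a solid circular section σ = 32M/(πd³), so d³ = 32M/(π σ_allow) = 32×205000/(π×36.89) = 56610 mm³.
d = 38.40 mm.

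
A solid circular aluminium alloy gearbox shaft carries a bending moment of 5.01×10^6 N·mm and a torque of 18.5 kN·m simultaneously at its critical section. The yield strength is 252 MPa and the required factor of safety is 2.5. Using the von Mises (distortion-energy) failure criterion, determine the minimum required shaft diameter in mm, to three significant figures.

σ_allow = σ_y/n = 252/2.5 = 100.8 MPa.
For a solid shaft σ_b = 32M/(πd³) and τ = 16T/(πd³), so the von Mises stress is σ' = (16/πd³)·√(4M²+3T²).
√(4M²+3T²) = √(4×(5.010×10^6)² + 3×(1.850×10^7)²) = 3.357×10^7 N·mm.
d³ = 16×3.357×10^7/(π×100.8) = 1.696×10^6 mm³.
d = 119.3 mm.

d = 119 mm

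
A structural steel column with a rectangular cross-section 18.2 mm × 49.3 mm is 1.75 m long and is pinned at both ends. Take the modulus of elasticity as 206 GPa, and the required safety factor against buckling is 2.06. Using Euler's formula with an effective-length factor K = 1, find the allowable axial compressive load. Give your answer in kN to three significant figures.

Buckling occurs about the weak axis: I_min = h·b³/12 = 49.3×18.2³/12 = 24770 mm⁴ (b = 18.2 mm is the smaller dimension).
Effective length L_e = KL = 1×1.75 m = 1750 mm.
Euler critical load P_cr = π²EI/L_e² = π²×206000×24770/1750² = 16440 N.
P_allow = P_cr/n = 16440/2.06 = 7982 N.

P_allow = 7.98 kN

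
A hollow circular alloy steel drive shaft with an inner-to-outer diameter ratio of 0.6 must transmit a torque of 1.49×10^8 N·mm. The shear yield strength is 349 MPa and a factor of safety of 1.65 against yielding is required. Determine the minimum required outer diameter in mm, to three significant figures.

d_o = 160 mm

τ_allow = 349/1.65 = 211.5 MPa.
For a hollow shaft τ = 16T/[πd_o³(1−k⁴)] with k = 0.6, so 1−k⁴ = 0.8704.
d_o³ = 16T/[π τ_allow (1−k⁴)] = 16×1.4900×10^8/(π×211.5×0.8704) = 4.122×10^6 mm³.
d_o = 160.3 mm.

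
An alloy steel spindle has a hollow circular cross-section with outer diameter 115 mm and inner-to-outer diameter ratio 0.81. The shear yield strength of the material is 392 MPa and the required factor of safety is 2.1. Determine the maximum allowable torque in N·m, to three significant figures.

τ_allow = 392/2.1 = 186.7 MPa.
For a hollow shaft T_allow = τ_allow·πd_o³(1−k⁴)/16 with 1−k⁴ = 0.5695, so πd_o³(1−k⁴)/16 = 170100 mm³.
T_allow = 186.7×170100 = 3.175×10^7 N·mm = 31750 N·m.

T_allow = 31700 N·m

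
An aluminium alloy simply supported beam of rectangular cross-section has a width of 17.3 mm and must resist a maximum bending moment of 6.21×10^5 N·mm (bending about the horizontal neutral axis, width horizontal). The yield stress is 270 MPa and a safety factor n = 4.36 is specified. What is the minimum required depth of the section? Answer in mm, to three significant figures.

σ_allow = 270/4.36 = 61.93 MPa.
For a rectangular section σ = 6M/(bh²), so h² = 6M/(b σ_allow) = 6×621000/(17.3×61.93) = 3478 mm².
h = 58.97 mm.

h = 59.0 mm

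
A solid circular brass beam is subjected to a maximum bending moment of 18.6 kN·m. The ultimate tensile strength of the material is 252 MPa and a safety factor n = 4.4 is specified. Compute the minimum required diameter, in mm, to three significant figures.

d = 149 mm

σ_allow = 252/4.4 = 57.27 MPa.
For a solid circular section σ = 32M/(πd³), so d³ = 32M/(π σ_allow) = 32×1.8600×10^7/(π×57.27) = 3.308×10^6 mm³.
d = 149.0 mm.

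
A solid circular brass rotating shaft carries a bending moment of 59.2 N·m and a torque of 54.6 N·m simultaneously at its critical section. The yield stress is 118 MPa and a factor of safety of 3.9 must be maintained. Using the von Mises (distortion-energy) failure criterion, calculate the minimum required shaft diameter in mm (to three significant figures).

d = 29.4 mm

σ_allow = σ_y/n = 118/3.9 = 30.26 MPa.
For a solid shaft σ_b = 32M/(πd³) and τ = 16T/(πd³), so the von Mises stress is σ' = (16/πd³)·√(4M²+3T²).
√(4M²+3T²) = √(4×(59200)² + 3×(54600)²) = 151500 N·mm.
d³ = 16×151500/(π×30.26) = 25510 mm³.
d = 29.44 mm.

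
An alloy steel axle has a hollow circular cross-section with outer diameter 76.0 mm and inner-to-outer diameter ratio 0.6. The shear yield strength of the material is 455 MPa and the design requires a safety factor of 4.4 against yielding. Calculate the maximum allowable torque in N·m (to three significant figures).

T_allow = 7760 N·m

τ_allow = 455/4.4 = 103.4 MPa.
For a hollow shaft T_allow = τ_allow·πd_o³(1−k⁴)/16 with 1−k⁴ = 0.8704, so πd_o³(1−k⁴)/16 = 75020 mm³.
T_allow = 103.4×75020 = 7.758×10^6 N·mm = 7758 N·m.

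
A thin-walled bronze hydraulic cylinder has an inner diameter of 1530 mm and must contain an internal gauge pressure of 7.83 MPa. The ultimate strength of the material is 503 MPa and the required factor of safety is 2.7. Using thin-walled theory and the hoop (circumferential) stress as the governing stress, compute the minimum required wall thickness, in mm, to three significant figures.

σ_allow = 503/2.7 = 186.3 MPa.
Hoop stress σ_h = pD/(2t), so t = pD/(2σ_allow) = 7.83×1530/(2×186.3) = 32.15 mm.

t = 32.2 mm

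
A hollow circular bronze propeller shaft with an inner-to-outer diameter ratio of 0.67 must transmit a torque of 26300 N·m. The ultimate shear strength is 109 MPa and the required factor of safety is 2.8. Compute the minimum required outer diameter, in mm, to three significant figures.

τ_allow = 109/2.8 = 38.93 MPa.
For a hollow shaft τ = 16T/[πd_o³(1−k⁴)] with k = 0.67, so 1−k⁴ = 0.7985.
d_o³ = 16T/[π τ_allow (1−k⁴)] = 16×2.6300×10^7/(π×38.93×0.7985) = 4.309×10^6 mm³.
d_o = 162.7 mm.

d_o = 163 mm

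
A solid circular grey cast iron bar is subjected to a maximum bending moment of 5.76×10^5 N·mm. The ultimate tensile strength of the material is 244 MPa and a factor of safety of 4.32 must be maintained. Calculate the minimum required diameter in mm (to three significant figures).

d = 47.0 mm

σ_allow = 244/4.32 = 56.48 MPa.
For a solid circular section σ = 32M/(πd³), so d³ = 32M/(π σ_allow) = 32×576000/(π×56.48) = 103900 mm³.
d = 47.01 mm.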